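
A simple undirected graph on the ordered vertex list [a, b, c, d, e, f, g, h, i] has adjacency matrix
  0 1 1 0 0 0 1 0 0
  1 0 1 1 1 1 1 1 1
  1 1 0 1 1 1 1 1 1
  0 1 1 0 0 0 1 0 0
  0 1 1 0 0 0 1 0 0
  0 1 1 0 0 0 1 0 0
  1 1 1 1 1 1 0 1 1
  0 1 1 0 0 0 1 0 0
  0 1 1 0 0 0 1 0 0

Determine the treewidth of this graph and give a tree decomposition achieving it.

The largest bag has 4 vertices, giving width 3; this decomposition certifies tw(G) ≤ 3. For the lower bound, the 4 vertices {b, c, d, g} are pairwise adjacent, and any tree decomposition puts a clique entirely inside one bag — forcing width ≥ 3. Therefore the treewidth is 3.

Treewidth 3.
Bags: B1 = {b, c, g, h}  B2 = {b, c, g, i}  B3 = {b, c, e, g}  B4 = {b, c, d, g}  B5 = {a, b, c, g}  B6 = {b, c, f, g}
Tree: B1–B2, B2–B3, B3–B4, B1–B5, B1–B6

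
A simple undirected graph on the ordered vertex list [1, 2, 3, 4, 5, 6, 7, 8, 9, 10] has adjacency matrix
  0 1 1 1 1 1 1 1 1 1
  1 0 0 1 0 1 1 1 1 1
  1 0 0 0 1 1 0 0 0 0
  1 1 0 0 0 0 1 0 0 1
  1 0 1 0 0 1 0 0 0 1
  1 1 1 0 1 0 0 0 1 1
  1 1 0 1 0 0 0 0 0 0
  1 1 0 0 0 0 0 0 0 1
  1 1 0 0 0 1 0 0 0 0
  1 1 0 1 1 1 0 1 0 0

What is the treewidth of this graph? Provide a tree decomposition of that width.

The largest bag has 4 vertices, giving width 3; this decomposition certifies tw(G) ≤ 3. Conversely, {1, 2, 6, 9} is a clique of size 4, and the vertices of any clique must share a bag in every tree decomposition; so some bag has ≥ 4 vertices and tw(G) ≥ 3. Combining the bounds, tw(G) = 3.

Treewidth 3.
One optimal decomposition is:
Bags: B1 = {1, 2, 6, 10}  B2 = {1, 2, 4, 10}  B3 = {1, 2, 8, 10}  B4 = {1, 2, 4, 7}  B5 = {1, 5, 6, 10}  B6 = {1, 3, 5, 6}  B7 = {1, 2, 6, 9}
Tree: B1–B2, B1–B3, B2–B4, B1–B5, B5–B6, B1–B7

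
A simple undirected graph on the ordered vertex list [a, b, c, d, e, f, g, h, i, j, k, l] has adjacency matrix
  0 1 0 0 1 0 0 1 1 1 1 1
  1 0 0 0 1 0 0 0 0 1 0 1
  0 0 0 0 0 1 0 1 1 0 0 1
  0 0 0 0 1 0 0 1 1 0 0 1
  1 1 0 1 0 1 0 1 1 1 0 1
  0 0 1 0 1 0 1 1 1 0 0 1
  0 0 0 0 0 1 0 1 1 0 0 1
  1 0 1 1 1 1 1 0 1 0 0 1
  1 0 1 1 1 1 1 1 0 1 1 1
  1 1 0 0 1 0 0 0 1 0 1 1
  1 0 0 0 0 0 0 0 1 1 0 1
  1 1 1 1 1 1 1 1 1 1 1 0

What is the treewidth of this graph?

A width-4 tree decomposition is:
Bags: B1 = {a, e, h, i, l}  B2 = {a, e, i, j, l}  B3 = {e, f, h, i, l}  B4 = {c, f, h, i, l}  B5 = {f, g, h, i, l}  B6 = {a, b, e, j, l}  B7 = {a, i, j, k, l}  B8 = {d, e, h, i, l}
Tree: B1–B2, B1–B3, B3–B4, B4–B5, B2–B6, B2–B7, B1–B8
The largest bag has 5 vertices, giving width 4; this decomposition certifies tw(G) ≤ 4. Conversely, {a, b, e, j, l} is a clique of size 5, and the vertices of any clique must share a bag in every tree decomposition; so some bag has ≥ 5 vertices and tw(G) ≥ 4. The upper and lower bounds meet at 4, so that is the treewidth.

4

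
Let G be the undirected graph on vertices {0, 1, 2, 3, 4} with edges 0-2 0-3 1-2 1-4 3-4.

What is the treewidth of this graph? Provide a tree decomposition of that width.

Treewidth 2.
Bags: B1 = {1, 3, 4}  B2 = {0, 1, 3}  B3 = {0, 1, 2}
Tree: B1–B2, B2–B3

Every bag has size at most 3, so the width is 3 − 1 = 2 and tw(G) ≤ 2. Since 1–4–3–0–2–1 is a cycle in G, G is not acyclic. Forests are exactly the graphs of treewidth ≤ 1, so tw(G) ≥ 2. Hence tw(G) = 2 exactly.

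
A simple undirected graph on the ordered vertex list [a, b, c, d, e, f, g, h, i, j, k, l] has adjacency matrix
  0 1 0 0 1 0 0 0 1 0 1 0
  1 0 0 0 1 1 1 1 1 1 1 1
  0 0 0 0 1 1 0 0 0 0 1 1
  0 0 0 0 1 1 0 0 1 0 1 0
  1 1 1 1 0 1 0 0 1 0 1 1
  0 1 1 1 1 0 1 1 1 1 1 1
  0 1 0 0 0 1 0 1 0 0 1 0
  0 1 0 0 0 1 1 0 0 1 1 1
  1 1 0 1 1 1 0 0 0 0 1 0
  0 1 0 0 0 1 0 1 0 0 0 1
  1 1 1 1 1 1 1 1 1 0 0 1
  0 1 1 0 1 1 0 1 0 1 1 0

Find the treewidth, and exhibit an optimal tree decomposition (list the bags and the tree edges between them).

Treewidth 4.
One such decomposition:
Bags: B1 = {b, e, f, i, k}  B2 = {b, e, f, k, l}  B3 = {b, f, h, k, l}  B4 = {a, b, e, i, k}  B5 = {d, e, f, i, k}  B6 = {b, f, g, h, k}  B7 = {b, f, h, j, l}  B8 = {c, e, f, k, l}
Tree: B1–B2, B2–B3, B1–B4, B1–B5, B3–B6, B3–B7, B2–B8

Each bag holds 5 vertices, so the decomposition has width 4, which upper-bounds the treewidth. On the other hand G contains the 5-clique {a, b, e, i, k}. A clique must lie in a single bag of any decomposition, so no decomposition can have width below 4. The upper and lower bounds meet at 4, so that is the treewidth.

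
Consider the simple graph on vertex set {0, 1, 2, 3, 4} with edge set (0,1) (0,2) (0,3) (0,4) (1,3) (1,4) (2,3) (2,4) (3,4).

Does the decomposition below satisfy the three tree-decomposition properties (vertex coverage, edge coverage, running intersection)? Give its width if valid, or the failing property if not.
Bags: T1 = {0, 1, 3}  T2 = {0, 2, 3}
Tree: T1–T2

A tree decomposition must satisfy three properties: every vertex lies in some bag; for every edge, both endpoints lie together in some bag; and for every vertex, the bags containing it form a connected subtree. Here vertex 4 appears in no bag, so the decomposition is invalid.

No — vertex 4 appears in no bag.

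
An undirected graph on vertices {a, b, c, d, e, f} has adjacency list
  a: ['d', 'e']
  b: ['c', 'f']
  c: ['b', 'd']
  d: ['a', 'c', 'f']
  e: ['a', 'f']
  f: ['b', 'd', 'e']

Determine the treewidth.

A width-2 tree decomposition is:
Bags: B1 = {a, e, f}  B2 = {a, d, f}  B3 = {b, d, f}  B4 = {b, c, d}
Tree: B1–B2, B2–B3, B3–B4
Every bag has size at most 3, so the width is 3 − 1 = 2 and tw(G) ≤ 2. Since e–a–d–f–e is a cycle in G, G is not acyclic. Forests are exactly the graphs of treewidth ≤ 1, so tw(G) ≥ 2. Hence tw(G) = 2 exactly.

2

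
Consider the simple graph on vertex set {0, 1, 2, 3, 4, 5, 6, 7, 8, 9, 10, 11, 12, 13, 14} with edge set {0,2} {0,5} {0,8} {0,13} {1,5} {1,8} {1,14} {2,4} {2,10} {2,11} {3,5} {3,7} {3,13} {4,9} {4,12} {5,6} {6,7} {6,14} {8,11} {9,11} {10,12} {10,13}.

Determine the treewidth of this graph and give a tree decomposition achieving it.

Treewidth 3.
One such decomposition:
Bags: B1 = {3, 6, 7, 14}  B2 = {3, 5, 6, 14}  B3 = {1, 3, 5, 14}  B4 = {1, 3, 5, 13}  B5 = {0, 1, 5, 13}  B6 = {0, 1, 8, 13}  B7 = {0, 8, 10, 13}  B8 = {0, 2, 8, 10}  B9 = {2, 8, 10, 11}  B10 = {2, 10, 11, 12}  B11 = {2, 4, 11, 12}  B12 = {4, 9, 11, 12}
Tree: B1–B2, B2–B3, B3–B4, B4–B5, B5–B6, B6–B7, B7–B8, B8–B9, B9–B10, B10–B11, B11–B12

Each bag holds 4 vertices, so the decomposition has width 3, which upper-bounds the treewidth. For the lower bound: the 4 vertex sets {6,7,14}, {3}, {5}, {0,1,8,13} are disjoint, each induces a connected subgraph, and every pair is joined by at least one edge of G. Contracting each set to a single vertex therefore yields K_{4} as a minor, and since treewidth is minor-monotone, tw(G) ≥ tw(K_{4}) = 3. The upper and lower bounds meet at 3, so that is the treewidth.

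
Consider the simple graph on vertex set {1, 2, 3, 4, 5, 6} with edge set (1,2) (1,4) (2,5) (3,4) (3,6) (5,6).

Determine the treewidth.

A width-2 tree decomposition is:
Bags: B1 = {3, 5, 6}  B2 = {2, 3, 5}  B3 = {1, 2, 3}  B4 = {1, 3, 4}
Tree: B1–B2, B2–B3, B3–B4
Each bag holds 3 vertices, so the decomposition has width 2, which upper-bounds the treewidth. Since 3–6–5–2–1–4–3 is a cycle in G, G is not acyclic. Forests are exactly the graphs of treewidth ≤ 1, so tw(G) ≥ 2. Combining the bounds, tw(G) = 2.

2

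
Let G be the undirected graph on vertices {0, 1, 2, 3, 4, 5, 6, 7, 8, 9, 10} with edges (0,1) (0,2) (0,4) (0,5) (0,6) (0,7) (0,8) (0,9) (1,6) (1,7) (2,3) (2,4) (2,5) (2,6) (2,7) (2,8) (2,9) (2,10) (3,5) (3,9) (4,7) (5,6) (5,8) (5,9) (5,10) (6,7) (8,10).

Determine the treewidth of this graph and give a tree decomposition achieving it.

Treewidth 3.
One such decomposition:
Bags: B1 = {0, 2, 5, 8}  B2 = {0, 2, 5, 6}  B3 = {0, 2, 5, 9}  B4 = {2, 5, 8, 10}  B5 = {0, 2, 6, 7}  B6 = {2, 3, 5, 9}  B7 = {0, 2, 4, 7}  B8 = {0, 1, 6, 7}
Tree: B1–B2, B1–B3, B1–B4, B2–B5, B3–B6, B5–B7, B5–B8

Each bag holds 4 vertices, so the decomposition has width 3, which upper-bounds the treewidth. For the lower bound, the 4 vertices {0, 1, 6, 7} are pairwise adjacent, and any tree decomposition puts a clique entirely inside one bag — forcing width ≥ 3. Therefore the treewidth is 3.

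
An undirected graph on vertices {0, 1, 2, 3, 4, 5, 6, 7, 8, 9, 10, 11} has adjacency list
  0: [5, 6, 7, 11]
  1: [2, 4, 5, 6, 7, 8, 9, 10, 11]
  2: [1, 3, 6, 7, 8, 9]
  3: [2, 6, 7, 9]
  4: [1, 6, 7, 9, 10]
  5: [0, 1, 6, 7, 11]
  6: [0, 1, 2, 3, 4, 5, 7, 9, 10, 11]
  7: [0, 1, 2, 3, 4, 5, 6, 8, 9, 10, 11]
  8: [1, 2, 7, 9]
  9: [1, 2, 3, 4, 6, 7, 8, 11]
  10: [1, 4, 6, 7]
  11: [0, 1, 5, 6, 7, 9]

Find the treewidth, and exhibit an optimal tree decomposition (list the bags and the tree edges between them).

Every bag has size at most 5, so the width is 5 − 1 = 4 and tw(G) ≤ 4. For the lower bound, the 5 vertices {1, 2, 7, 8, 9} are pairwise adjacent, and any tree decomposition puts a clique entirely inside one bag — forcing width ≥ 4. Therefore the treewidth is 4.

Treewidth 4.
Bags: B1 = {1, 6, 7, 9, 11}  B2 = {1, 2, 6, 7, 9}  B3 = {1, 4, 6, 7, 9}  B4 = {1, 5, 6, 7, 11}  B5 = {1, 2, 7, 8, 9}  B6 = {2, 3, 6, 7, 9}  B7 = {0, 5, 6, 7, 11}  B8 = {1, 4, 6, 7, 10}
Tree: B1–B2, B1–B3, B1–B4, B2–B5, B2–B6, B4–B7, B3–B8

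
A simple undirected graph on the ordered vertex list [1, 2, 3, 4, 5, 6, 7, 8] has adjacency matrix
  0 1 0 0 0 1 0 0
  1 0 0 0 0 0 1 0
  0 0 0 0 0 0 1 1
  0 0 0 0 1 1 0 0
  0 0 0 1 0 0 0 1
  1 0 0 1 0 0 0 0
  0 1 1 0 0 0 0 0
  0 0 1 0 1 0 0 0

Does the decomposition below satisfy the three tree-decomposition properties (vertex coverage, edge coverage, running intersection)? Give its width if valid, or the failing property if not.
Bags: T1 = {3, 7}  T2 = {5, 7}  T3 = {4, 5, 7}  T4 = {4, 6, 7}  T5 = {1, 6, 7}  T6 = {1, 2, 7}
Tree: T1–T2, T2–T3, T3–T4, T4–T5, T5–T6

No — vertex 8 appears in no bag.

A tree decomposition must satisfy three properties: every vertex lies in some bag; for every edge, both endpoints lie together in some bag; and for every vertex, the bags containing it form a connected subtree. Here vertex 8 appears in no bag, so the decomposition is invalid.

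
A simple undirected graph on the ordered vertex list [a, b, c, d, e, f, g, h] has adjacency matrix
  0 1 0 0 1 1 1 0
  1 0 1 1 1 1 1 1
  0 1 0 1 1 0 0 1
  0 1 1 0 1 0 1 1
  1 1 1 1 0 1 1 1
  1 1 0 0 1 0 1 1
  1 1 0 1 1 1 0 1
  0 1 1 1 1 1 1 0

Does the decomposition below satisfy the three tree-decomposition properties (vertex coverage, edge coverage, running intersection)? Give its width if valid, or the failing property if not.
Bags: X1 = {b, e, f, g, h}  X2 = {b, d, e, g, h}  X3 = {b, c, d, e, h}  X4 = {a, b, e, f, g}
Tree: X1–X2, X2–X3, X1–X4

Checking the three conditions: (i) the bags cover all of {a, b, c, d, e, f, g, h}; (ii) for each edge, some bag contains both endpoints; (iii) the bags containing any fixed vertex form a subtree. All hold, so the decomposition is valid with width 5 − 1 = 4.

Yes; width 4.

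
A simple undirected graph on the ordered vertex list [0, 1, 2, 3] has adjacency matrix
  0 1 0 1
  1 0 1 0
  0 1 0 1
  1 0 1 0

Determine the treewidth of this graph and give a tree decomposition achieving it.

Treewidth 2.
Bags: B1 = {0, 1, 2}  B2 = {0, 2, 3}
Tree: B1–B2

Each bag holds 3 vertices, so the decomposition has width 2, which upper-bounds the treewidth. For the lower bound, G contains the cycle 2–1–0–3–2, so G is not a forest; only forests have treewidth ≤ 1, hence tw(G) ≥ 2. Combining the bounds, tw(G) = 2.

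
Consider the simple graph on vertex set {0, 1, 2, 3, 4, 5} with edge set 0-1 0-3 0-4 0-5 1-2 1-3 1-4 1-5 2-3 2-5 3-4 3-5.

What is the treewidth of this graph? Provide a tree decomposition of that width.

Treewidth 3.
One such decomposition:
Bags: B1 = {0, 1, 3, 5}  B2 = {0, 1, 3, 4}  B3 = {1, 2, 3, 5}
Tree: B1–B2, B1–B3

Every bag has size at most 4, so the width is 4 − 1 = 3 and tw(G) ≤ 3. Conversely, {0, 1, 3, 4} is a clique of size 4, and the vertices of any clique must share a bag in every tree decomposition; so some bag has ≥ 4 vertices and tw(G) ≥ 3. Combining the bounds, tw(G) = 3.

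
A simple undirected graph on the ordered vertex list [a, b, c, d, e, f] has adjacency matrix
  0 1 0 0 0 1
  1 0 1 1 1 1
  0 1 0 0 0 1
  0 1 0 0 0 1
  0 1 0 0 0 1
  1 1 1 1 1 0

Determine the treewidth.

A width-2 tree decomposition is:
Bags: B1 = {a, b, f}  B2 = {b, d, f}  B3 = {b, c, f}  B4 = {b, e, f}
Tree: B1–B2, B2–B3, B3–B4
The largest bag has 3 vertices, giving width 2; this decomposition certifies tw(G) ≤ 2. On the other hand G contains the 3-clique {b, d, f}. A clique must lie in a single bag of any decomposition, so no decomposition can have width below 2. The upper and lower bounds meet at 2, so that is the treewidth.

2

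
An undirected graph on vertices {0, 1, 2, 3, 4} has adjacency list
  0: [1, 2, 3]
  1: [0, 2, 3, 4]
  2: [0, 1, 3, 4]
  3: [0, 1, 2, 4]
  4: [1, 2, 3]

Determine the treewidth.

3

A width-3 tree decomposition is:
Bags: B1 = {0, 1, 2, 3}  B2 = {1, 2, 3, 4}
Tree: B1–B2
Each bag holds 4 vertices, so the decomposition has width 3, which upper-bounds the treewidth. Conversely, {0, 1, 2, 3} is a clique of size 4, and the vertices of any clique must share a bag in every tree decomposition; so some bag has ≥ 4 vertices and tw(G) ≥ 3. The upper and lower bounds meet at 3, so that is the treewidth.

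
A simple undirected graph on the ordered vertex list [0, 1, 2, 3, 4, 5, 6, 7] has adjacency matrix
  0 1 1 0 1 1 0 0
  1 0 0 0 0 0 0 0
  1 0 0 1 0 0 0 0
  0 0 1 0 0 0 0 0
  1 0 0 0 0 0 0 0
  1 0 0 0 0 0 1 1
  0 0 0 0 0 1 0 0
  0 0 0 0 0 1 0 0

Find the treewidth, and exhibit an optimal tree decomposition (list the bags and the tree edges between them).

Treewidth 1.
One such decomposition:
Bags: B1 = {0, 5}  B2 = {0, 2}  B3 = {5, 6}  B4 = {0, 4}  B5 = {5, 7}  B6 = {0, 1}  B7 = {2, 3}
Tree: B1–B2, B1–B3, B1–B4, B3–B5, B4–B6, B2–B7

Each bag holds 2 vertices, so the decomposition has width 1, which upper-bounds the treewidth. G has an edge, so its treewidth is at least 1. The upper and lower bounds meet at 1, so that is the treewidth.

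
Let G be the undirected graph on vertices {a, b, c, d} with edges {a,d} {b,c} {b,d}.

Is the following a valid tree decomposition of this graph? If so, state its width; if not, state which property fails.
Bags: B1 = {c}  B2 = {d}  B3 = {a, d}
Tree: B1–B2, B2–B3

A tree decomposition must satisfy three properties: every vertex lies in some bag; for every edge, both endpoints lie together in some bag; and for every vertex, the bags containing it form a connected subtree. Here vertex b appears in no bag, so the decomposition is invalid.

No — vertex b appears in no bag.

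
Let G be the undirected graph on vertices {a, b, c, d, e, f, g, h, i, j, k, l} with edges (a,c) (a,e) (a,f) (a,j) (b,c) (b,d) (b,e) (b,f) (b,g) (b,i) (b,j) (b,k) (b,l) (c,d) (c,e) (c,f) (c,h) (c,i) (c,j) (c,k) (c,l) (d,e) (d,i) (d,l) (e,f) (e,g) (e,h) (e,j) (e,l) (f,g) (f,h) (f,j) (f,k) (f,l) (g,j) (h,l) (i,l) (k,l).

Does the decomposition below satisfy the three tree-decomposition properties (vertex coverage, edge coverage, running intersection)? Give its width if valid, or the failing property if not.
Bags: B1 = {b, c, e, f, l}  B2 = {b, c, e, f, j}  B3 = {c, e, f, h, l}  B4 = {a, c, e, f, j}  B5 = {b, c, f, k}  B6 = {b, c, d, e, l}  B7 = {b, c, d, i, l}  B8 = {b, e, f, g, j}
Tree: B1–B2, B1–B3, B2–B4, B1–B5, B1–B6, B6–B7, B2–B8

No — edge (l,k) lies in no bag.

A tree decomposition must satisfy three properties: every vertex lies in some bag; for every edge, both endpoints lie together in some bag; and for every vertex, the bags containing it form a connected subtree. Here edge (l,k) lies in no bag, so the decomposition is invalid.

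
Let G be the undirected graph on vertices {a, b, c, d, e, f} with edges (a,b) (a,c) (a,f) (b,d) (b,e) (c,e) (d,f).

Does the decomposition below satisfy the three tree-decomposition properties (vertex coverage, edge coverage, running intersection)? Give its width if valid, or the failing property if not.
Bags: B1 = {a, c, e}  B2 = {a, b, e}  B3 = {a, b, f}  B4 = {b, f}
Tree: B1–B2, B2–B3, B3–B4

A tree decomposition must satisfy three properties: every vertex lies in some bag; for every edge, both endpoints lie together in some bag; and for every vertex, the bags containing it form a connected subtree. Here vertex d appears in no bag, so the decomposition is invalid.

No — vertex d appears in no bag.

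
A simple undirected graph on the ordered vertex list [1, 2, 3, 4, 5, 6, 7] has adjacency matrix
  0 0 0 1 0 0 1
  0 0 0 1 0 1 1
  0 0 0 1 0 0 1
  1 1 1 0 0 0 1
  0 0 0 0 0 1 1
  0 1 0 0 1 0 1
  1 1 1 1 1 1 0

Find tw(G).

2

A width-2 tree decomposition is:
Bags: B1 = {2, 6, 7}  B2 = {2, 4, 7}  B3 = {5, 6, 7}  B4 = {3, 4, 7}  B5 = {1, 4, 7}
Tree: B1–B2, B1–B3, B2–B4, B2–B5
The largest bag has 3 vertices, giving width 2; this decomposition certifies tw(G) ≤ 2. Conversely, {1, 4, 7} is a clique of size 3, and the vertices of any clique must share a bag in every tree decomposition; so some bag has ≥ 3 vertices and tw(G) ≥ 2. Hence tw(G) = 2 exactly.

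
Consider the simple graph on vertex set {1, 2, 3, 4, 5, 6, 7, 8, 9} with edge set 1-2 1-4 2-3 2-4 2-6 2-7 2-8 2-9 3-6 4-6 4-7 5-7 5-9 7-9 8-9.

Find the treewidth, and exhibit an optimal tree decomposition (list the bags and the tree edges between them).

Treewidth 2.
One such decomposition:
Bags: B1 = {2, 4, 7}  B2 = {2, 7, 9}  B3 = {2, 4, 6}  B4 = {2, 8, 9}  B5 = {1, 2, 4}  B6 = {5, 7, 9}  B7 = {2, 3, 6}
Tree: B1–B2, B1–B3, B2–B4, B1–B5, B2–B6, B3–B7

Each bag holds 3 vertices, so the decomposition has width 2, which upper-bounds the treewidth. For the lower bound, the 3 vertices {2, 8, 9} are pairwise adjacent, and any tree decomposition puts a clique entirely inside one bag — forcing width ≥ 2. Combining the bounds, tw(G) = 2.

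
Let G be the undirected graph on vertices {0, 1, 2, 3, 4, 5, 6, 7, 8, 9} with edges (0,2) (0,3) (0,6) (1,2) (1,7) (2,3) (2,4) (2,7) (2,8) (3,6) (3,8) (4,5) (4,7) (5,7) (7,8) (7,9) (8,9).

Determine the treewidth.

2

A width-2 tree decomposition is:
Bags: B1 = {2, 3, 8}  B2 = {2, 7, 8}  B3 = {2, 4, 7}  B4 = {7, 8, 9}  B5 = {1, 2, 7}  B6 = {4, 5, 7}  B7 = {0, 2, 3}  B8 = {0, 3, 6}
Tree: B1–B2, B2–B3, B2–B4, B2–B5, B3–B6, B1–B7, B7–B8
Every bag has size at most 3, so the width is 3 − 1 = 2 and tw(G) ≤ 2. For the lower bound, the 3 vertices {7, 8, 9} are pairwise adjacent, and any tree decomposition puts a clique entirely inside one bag — forcing width ≥ 2. Hence tw(G) = 2 exactly.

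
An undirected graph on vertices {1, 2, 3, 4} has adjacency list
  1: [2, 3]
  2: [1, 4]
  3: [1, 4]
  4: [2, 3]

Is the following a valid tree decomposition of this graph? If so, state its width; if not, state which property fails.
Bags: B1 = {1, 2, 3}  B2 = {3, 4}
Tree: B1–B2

A tree decomposition must satisfy three properties: every vertex lies in some bag; for every edge, both endpoints lie together in some bag; and for every vertex, the bags containing it form a connected subtree. Here edge (2,4) lies in no bag, so the decomposition is invalid.

No — edge (2,4) lies in no bag.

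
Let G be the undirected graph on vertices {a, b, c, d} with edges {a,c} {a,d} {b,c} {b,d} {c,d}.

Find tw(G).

A width-2 tree decomposition is:
Bags: B1 = {a, c, d}  B2 = {b, c, d}
Tree: B1–B2
Each bag holds 3 vertices, so the decomposition has width 2, which upper-bounds the treewidth. Conversely, {a, c, d} is a clique of size 3, and the vertices of any clique must share a bag in every tree decomposition; so some bag has ≥ 3 vertices and tw(G) ≥ 2. Therefore the treewidth is 2.

2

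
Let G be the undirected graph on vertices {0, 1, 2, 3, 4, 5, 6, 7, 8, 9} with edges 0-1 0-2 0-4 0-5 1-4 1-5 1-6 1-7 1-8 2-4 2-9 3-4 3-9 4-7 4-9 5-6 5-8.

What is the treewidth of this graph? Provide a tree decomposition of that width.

Treewidth 2.
One such decomposition:
Bags: B1 = {0, 2, 4}  B2 = {0, 1, 4}  B3 = {0, 1, 5}  B4 = {1, 5, 6}  B5 = {2, 4, 9}  B6 = {3, 4, 9}  B7 = {1, 4, 7}  B8 = {1, 5, 8}
Tree: B1–B2, B2–B3, B3–B4, B1–B5, B5–B6, B2–B7, B4–B8

The largest bag has 3 vertices, giving width 2; this decomposition certifies tw(G) ≤ 2. On the other hand G contains the 3-clique {0, 1, 4}. A clique must lie in a single bag of any decomposition, so no decomposition can have width below 2. Therefore the treewidth is 2.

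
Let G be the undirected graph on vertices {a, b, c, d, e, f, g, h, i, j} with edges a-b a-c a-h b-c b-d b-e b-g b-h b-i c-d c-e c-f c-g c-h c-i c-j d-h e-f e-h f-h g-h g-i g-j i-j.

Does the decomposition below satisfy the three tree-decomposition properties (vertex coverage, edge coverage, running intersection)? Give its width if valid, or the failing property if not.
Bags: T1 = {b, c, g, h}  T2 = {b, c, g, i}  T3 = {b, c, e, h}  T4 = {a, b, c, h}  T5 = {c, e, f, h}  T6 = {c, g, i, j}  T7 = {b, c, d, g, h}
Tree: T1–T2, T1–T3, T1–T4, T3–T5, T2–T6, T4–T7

No — bags containing vertex g are not connected in the tree.

A tree decomposition must satisfy three properties: every vertex lies in some bag; for every edge, both endpoints lie together in some bag; and for every vertex, the bags containing it form a connected subtree. Here bags containing vertex g are not connected in the tree, so the decomposition is invalid.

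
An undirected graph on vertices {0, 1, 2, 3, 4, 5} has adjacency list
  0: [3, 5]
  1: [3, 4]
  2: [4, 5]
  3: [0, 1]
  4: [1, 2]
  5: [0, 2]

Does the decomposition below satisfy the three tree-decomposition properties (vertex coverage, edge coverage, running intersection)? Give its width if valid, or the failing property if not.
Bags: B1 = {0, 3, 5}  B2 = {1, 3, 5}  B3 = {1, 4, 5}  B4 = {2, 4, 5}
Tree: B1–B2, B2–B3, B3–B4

Yes; width 2.

Every vertex of G appears in some bag (union = {0, 1, 2, 3, 4, 5}); every edge is covered by a bag; and for each vertex v the set of bags containing v is connected in the bag tree. The decomposition is therefore valid. The largest bag has 3 vertices, so the width is 2.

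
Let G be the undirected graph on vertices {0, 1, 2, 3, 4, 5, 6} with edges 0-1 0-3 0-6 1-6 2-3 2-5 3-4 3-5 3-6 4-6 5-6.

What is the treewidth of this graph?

2

A width-2 tree decomposition is:
Bags: B1 = {2, 3, 5}  B2 = {3, 5, 6}  B3 = {0, 3, 6}  B4 = {3, 4, 6}  B5 = {0, 1, 6}
Tree: B1–B2, B2–B3, B2–B4, B3–B5
The largest bag has 3 vertices, giving width 2; this decomposition certifies tw(G) ≤ 2. For the lower bound, the 3 vertices {0, 1, 6} are pairwise adjacent, and any tree decomposition puts a clique entirely inside one bag — forcing width ≥ 2. Hence tw(G) = 2 exactly.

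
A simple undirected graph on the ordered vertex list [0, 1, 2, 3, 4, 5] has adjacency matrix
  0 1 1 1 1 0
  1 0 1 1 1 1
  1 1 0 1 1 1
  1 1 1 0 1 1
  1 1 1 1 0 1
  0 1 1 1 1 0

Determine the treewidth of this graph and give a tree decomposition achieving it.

Treewidth 4.
One such decomposition:
Bags: B1 = {1, 2, 3, 4, 5}  B2 = {0, 1, 2, 3, 4}
Tree: B1–B2

Every bag has size at most 5, so the width is 5 − 1 = 4 and tw(G) ≤ 4. Conversely, {0, 1, 2, 3, 4} is a clique of size 5, and the vertices of any clique must share a bag in every tree decomposition; so some bag has ≥ 5 vertices and tw(G) ≥ 4. The upper and lower bounds meet at 4, so that is the treewidth.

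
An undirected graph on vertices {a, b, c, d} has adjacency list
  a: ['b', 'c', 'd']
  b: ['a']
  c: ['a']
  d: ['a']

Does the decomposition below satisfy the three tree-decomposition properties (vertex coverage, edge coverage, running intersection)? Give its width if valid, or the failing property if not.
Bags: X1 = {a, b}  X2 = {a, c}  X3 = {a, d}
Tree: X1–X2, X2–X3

Checking the three conditions: (i) the bags cover all of {a, b, c, d}; (ii) for each edge, some bag contains both endpoints; (iii) the bags containing any fixed vertex form a subtree. All hold, so the decomposition is valid with width 2 − 1 = 1.

Yes; width 1.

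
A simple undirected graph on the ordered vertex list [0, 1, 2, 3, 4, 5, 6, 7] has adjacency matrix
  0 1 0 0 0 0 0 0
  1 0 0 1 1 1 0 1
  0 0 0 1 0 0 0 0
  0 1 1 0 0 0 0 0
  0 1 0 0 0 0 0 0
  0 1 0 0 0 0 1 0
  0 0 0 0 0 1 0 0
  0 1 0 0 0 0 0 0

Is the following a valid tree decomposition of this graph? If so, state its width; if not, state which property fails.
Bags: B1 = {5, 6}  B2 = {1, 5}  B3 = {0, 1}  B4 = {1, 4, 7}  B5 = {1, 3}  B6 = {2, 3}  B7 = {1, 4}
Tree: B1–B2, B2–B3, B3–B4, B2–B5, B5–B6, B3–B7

A tree decomposition must satisfy three properties: every vertex lies in some bag; for every edge, both endpoints lie together in some bag; and for every vertex, the bags containing it form a connected subtree. Here bags containing vertex 4 are not connected in the tree, so the decomposition is invalid.

No — bags containing vertex 4 are not connected in the tree.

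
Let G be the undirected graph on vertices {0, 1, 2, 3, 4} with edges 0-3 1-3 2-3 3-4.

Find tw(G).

A width-1 tree decomposition is:
Bags: B1 = {2, 3}  B2 = {0, 3}  B3 = {3, 4}  B4 = {1, 3}
Tree: B1–B2, B2–B3, B2–B4
The largest bag has 2 vertices, giving width 1; this decomposition certifies tw(G) ≤ 1. Since G has at least one edge (e.g. 3–2), it is not an edgeless graph, so tw(G) ≥ 1. Combining the bounds, tw(G) = 1.

1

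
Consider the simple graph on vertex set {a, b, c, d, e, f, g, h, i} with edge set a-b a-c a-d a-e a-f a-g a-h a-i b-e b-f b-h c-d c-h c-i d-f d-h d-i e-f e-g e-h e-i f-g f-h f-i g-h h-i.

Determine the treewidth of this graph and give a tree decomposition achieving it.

Treewidth 4.
Bags: B1 = {a, e, f, h, i}  B2 = {a, b, e, f, h}  B3 = {a, d, f, h, i}  B4 = {a, e, f, g, h}  B5 = {a, c, d, h, i}
Tree: B1–B2, B1–B3, B1–B4, B3–B5

The largest bag has 5 vertices, giving width 4; this decomposition certifies tw(G) ≤ 4. For the lower bound, the 5 vertices {a, c, d, h, i} are pairwise adjacent, and any tree decomposition puts a clique entirely inside one bag — forcing width ≥ 4. The upper and lower bounds meet at 4, so that is the treewidth.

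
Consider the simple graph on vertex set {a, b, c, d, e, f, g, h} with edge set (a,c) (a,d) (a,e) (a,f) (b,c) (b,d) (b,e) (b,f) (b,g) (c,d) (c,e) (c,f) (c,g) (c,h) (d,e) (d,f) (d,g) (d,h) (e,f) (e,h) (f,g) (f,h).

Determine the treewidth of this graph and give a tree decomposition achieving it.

Treewidth 4.
One optimal decomposition is:
Bags: B1 = {b, c, d, f, g}  B2 = {b, c, d, e, f}  B3 = {a, c, d, e, f}  B4 = {c, d, e, f, h}
Tree: B1–B2, B2–B3, B2–B4

Each bag holds 5 vertices, so the decomposition has width 4, which upper-bounds the treewidth. Conversely, {b, c, d, f, g} is a clique of size 5, and the vertices of any clique must share a bag in every tree decomposition; so some bag has ≥ 5 vertices and tw(G) ≥ 4. Combining the bounds, tw(G) = 4.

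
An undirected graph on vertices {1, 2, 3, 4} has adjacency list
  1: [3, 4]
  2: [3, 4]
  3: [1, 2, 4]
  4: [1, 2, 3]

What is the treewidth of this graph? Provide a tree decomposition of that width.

Treewidth 2.
Bags: B1 = {2, 3, 4}  B2 = {1, 3, 4}
Tree: B1–B2

The largest bag has 3 vertices, giving width 2; this decomposition certifies tw(G) ≤ 2. On the other hand G contains the 3-clique {1, 3, 4}. A clique must lie in a single bag of any decomposition, so no decomposition can have width below 2. Combining the bounds, tw(G) = 2.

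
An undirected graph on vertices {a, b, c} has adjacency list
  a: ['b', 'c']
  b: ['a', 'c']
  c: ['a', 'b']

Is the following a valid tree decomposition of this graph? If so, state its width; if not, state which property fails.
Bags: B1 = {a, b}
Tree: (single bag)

No — vertex c appears in no bag.

A tree decomposition must satisfy three properties: every vertex lies in some bag; for every edge, both endpoints lie together in some bag; and for every vertex, the bags containing it form a connected subtree. Here vertex c appears in no bag, so the decomposition is invalid.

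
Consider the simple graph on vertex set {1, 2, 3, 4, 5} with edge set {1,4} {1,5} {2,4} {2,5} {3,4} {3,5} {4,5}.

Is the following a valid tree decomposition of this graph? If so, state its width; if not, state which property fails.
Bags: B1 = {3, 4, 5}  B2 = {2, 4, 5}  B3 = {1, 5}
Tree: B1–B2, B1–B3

No — edge (4,1) lies in no bag.

A tree decomposition must satisfy three properties: every vertex lies in some bag; for every edge, both endpoints lie together in some bag; and for every vertex, the bags containing it form a connected subtree. Here edge (4,1) lies in no bag, so the decomposition is invalid.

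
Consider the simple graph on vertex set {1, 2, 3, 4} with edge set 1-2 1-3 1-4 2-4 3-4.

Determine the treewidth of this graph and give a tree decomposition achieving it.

Every bag has size at most 3, so the width is 3 − 1 = 2 and tw(G) ≤ 2. On the other hand G contains the 3-clique {1, 2, 4}. A clique must lie in a single bag of any decomposition, so no decomposition can have width below 2. Therefore the treewidth is 2.

Treewidth 2.
Bags: B1 = {1, 3, 4}  B2 = {1, 2, 4}
Tree: B1–B2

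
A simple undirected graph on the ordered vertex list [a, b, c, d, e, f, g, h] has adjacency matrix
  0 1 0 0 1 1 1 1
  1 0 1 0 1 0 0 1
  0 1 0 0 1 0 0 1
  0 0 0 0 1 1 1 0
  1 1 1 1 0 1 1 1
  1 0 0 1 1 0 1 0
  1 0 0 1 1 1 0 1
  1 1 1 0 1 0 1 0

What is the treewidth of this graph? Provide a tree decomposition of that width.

Every bag has size at most 4, so the width is 4 − 1 = 3 and tw(G) ≤ 3. On the other hand G contains the 4-clique {a, e, g, h}. A clique must lie in a single bag of any decomposition, so no decomposition can have width below 3. Hence tw(G) = 3 exactly.

Treewidth 3.
Bags: B1 = {a, e, g, h}  B2 = {a, b, e, h}  B3 = {b, c, e, h}  B4 = {a, e, f, g}  B5 = {d, e, f, g}
Tree: B1–B2, B2–B3, B1–B4, B4–B5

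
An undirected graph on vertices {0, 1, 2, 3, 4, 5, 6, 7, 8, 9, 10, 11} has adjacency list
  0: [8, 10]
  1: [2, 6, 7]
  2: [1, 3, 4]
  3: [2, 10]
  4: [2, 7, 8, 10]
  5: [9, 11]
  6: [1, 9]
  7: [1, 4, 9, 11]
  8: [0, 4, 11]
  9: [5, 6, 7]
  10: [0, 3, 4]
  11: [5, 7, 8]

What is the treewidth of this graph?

3

A width-3 tree decomposition is:
Bags: B1 = {1, 5, 6, 9}  B2 = {1, 5, 7, 9}  B3 = {1, 5, 7, 11}  B4 = {1, 2, 7, 11}  B5 = {2, 4, 7, 11}  B6 = {2, 4, 8, 11}  B7 = {2, 3, 4, 8}  B8 = {3, 4, 8, 10}  B9 = {0, 3, 8, 10}
Tree: B1–B2, B2–B3, B3–B4, B4–B5, B5–B6, B6–B7, B7–B8, B8–B9
Every bag has size at most 4, so the width is 4 − 1 = 3 and tw(G) ≤ 3. For the lower bound: the 4 vertex sets {5,6,9}, {1}, {7}, {2,4,8,11} are disjoint, each induces a connected subgraph, and every pair is joined by at least one edge of G. Contracting each set to a single vertex therefore yields K_{4} as a minor, and since treewidth is minor-monotone, tw(G) ≥ tw(K_{4}) = 3. Combining the bounds, tw(G) = 3.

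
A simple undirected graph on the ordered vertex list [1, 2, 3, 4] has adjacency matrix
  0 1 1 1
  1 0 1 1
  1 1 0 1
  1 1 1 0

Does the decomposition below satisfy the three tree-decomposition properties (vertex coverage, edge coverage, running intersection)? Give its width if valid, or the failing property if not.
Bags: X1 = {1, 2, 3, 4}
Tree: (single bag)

Yes; width 3.

Checking the three conditions: (i) the bags cover all of {1, 2, 3, 4}; (ii) for each edge, some bag contains both endpoints; (iii) the bags containing any fixed vertex form a subtree. All hold, so the decomposition is valid with width 4 − 1 = 3.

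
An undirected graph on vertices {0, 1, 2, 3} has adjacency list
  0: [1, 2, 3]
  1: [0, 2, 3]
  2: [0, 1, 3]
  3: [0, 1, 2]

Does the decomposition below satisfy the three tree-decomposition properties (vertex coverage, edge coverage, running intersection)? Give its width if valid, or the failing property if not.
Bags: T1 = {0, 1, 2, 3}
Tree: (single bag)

Yes; width 3.

Checking the three conditions: (i) the bags cover all of {0, 1, 2, 3}; (ii) for each edge, some bag contains both endpoints; (iii) the bags containing any fixed vertex form a subtree. All hold, so the decomposition is valid with width 4 − 1 = 3.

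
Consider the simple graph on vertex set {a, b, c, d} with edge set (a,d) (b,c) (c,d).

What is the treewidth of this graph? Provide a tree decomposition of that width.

Every bag has size at most 2, so the width is 2 − 1 = 1 and tw(G) ≤ 1. Since G has at least one edge (e.g. d–a), it is not an edgeless graph, so tw(G) ≥ 1. Combining the bounds, tw(G) = 1.

Treewidth 1.
One optimal decomposition is:
Bags: B1 = {a, d}  B2 = {c, d}  B3 = {b, c}
Tree: B1–B2, B2–B3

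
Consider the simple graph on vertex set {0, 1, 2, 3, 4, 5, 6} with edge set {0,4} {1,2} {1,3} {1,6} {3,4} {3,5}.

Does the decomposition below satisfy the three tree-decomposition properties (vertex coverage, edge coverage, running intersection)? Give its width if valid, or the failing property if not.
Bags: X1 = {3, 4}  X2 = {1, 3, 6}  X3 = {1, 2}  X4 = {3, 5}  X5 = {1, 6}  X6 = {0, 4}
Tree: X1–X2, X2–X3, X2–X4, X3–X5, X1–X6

A tree decomposition must satisfy three properties: every vertex lies in some bag; for every edge, both endpoints lie together in some bag; and for every vertex, the bags containing it form a connected subtree. Here bags containing vertex 6 are not connected in the tree, so the decomposition is invalid.

No — bags containing vertex 6 are not connected in the tree.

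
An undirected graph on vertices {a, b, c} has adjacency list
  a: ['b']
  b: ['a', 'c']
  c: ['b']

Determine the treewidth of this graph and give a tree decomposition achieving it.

Every bag has size at most 2, so the width is 2 − 1 = 1 and tw(G) ≤ 1. Any graph with an edge has treewidth ≥ 1, and G has the edge b–a. The upper and lower bounds meet at 1, so that is the treewidth.

Treewidth 1.
One such decomposition:
Bags: B1 = {a, b}  B2 = {b, c}
Tree: B1–B2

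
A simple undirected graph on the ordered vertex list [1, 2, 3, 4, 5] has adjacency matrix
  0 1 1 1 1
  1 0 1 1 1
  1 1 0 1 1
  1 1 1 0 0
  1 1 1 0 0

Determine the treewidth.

3

A width-3 tree decomposition is:
Bags: B1 = {1, 2, 3, 4}  B2 = {1, 2, 3, 5}
Tree: B1–B2
The largest bag has 4 vertices, giving width 3; this decomposition certifies tw(G) ≤ 3. For the lower bound, the 4 vertices {1, 2, 3, 4} are pairwise adjacent, and any tree decomposition puts a clique entirely inside one bag — forcing width ≥ 3. Combining the bounds, tw(G) = 3.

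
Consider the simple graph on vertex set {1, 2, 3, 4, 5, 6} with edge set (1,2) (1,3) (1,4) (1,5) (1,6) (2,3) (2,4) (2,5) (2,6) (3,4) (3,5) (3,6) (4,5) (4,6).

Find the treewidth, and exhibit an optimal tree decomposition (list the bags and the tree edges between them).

Every bag has size at most 5, so the width is 5 − 1 = 4 and tw(G) ≤ 4. On the other hand G contains the 5-clique {1, 2, 3, 4, 5}. A clique must lie in a single bag of any decomposition, so no decomposition can have width below 4. Hence tw(G) = 4 exactly.

Treewidth 4.
Bags: B1 = {1, 2, 3, 4, 5}  B2 = {1, 2, 3, 4, 6}
Tree: B1–B2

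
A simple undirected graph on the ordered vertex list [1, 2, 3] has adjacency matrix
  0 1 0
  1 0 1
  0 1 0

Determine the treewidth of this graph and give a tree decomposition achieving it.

Each bag holds 2 vertices, so the decomposition has width 1, which upper-bounds the treewidth. G has an edge, so its treewidth is at least 1. Combining the bounds, tw(G) = 1.

Treewidth 1.
One such decomposition:
Bags: B1 = {1, 2}  B2 = {2, 3}
Tree: B1–B2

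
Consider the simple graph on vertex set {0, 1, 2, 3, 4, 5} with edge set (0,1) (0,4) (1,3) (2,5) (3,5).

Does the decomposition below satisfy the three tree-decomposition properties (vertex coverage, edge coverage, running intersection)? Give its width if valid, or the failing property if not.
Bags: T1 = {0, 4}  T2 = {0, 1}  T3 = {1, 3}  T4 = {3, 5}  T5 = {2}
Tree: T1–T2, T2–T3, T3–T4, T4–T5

A tree decomposition must satisfy three properties: every vertex lies in some bag; for every edge, both endpoints lie together in some bag; and for every vertex, the bags containing it form a connected subtree. Here edge (5,2) lies in no bag, so the decomposition is invalid.

No — edge (5,2) lies in no bag.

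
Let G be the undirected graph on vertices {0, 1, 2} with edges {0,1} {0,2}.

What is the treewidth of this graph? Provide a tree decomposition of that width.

Every bag has size at most 2, so the width is 2 − 1 = 1 and tw(G) ≤ 1. Since G has at least one edge (e.g. 0–1), it is not an edgeless graph, so tw(G) ≥ 1. The upper and lower bounds meet at 1, so that is the treewidth.

Treewidth 1.
One optimal decomposition is:
Bags: B1 = {0, 1}  B2 = {0, 2}
Tree: B1–B2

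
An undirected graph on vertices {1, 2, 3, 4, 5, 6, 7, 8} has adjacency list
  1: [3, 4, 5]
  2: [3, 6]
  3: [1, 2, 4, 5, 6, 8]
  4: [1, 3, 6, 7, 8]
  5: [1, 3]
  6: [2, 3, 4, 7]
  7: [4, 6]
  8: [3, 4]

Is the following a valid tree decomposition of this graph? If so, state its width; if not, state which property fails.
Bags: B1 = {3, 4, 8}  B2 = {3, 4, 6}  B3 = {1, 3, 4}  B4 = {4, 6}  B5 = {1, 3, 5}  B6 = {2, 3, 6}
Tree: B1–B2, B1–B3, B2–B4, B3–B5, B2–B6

No — vertex 7 appears in no bag.

A tree decomposition must satisfy three properties: every vertex lies in some bag; for every edge, both endpoints lie together in some bag; and for every vertex, the bags containing it form a connected subtree. Here vertex 7 appears in no bag, so the decomposition is invalid.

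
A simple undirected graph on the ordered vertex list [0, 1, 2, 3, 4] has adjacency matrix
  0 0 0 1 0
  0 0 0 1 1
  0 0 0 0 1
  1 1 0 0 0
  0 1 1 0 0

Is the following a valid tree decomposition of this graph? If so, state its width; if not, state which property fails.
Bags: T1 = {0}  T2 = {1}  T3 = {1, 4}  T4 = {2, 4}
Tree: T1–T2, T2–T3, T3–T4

No — vertex 3 appears in no bag.

A tree decomposition must satisfy three properties: every vertex lies in some bag; for every edge, both endpoints lie together in some bag; and for every vertex, the bags containing it form a connected subtree. Here vertex 3 appears in no bag, so the decomposition is invalid.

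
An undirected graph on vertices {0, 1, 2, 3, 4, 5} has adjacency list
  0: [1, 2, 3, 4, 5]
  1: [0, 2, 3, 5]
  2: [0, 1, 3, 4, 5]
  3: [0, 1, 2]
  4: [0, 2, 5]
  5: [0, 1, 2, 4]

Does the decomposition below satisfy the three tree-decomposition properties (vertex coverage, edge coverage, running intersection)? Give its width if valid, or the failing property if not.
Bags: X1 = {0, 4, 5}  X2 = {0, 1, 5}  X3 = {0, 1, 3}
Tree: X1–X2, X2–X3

No — vertex 2 appears in no bag.

A tree decomposition must satisfy three properties: every vertex lies in some bag; for every edge, both endpoints lie together in some bag; and for every vertex, the bags containing it form a connected subtree. Here vertex 2 appears in no bag, so the decomposition is invalid.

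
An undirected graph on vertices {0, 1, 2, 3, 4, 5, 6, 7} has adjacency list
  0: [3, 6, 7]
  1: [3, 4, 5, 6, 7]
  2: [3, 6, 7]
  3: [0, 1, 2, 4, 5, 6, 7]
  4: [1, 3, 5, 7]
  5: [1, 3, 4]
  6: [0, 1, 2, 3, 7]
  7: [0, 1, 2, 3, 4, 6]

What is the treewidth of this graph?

3

A width-3 tree decomposition is:
Bags: B1 = {2, 3, 6, 7}  B2 = {1, 3, 6, 7}  B3 = {0, 3, 6, 7}  B4 = {1, 3, 4, 7}  B5 = {1, 3, 4, 5}
Tree: B1–B2, B2–B3, B2–B4, B4–B5
Every bag has size at most 4, so the width is 4 − 1 = 3 and tw(G) ≤ 3. Conversely, {1, 3, 4, 5} is a clique of size 4, and the vertices of any clique must share a bag in every tree decomposition; so some bag has ≥ 4 vertices and tw(G) ≥ 3. The upper and lower bounds meet at 3, so that is the treewidth.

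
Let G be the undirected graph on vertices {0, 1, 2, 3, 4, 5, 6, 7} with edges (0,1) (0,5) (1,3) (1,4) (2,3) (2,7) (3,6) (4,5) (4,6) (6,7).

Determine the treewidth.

2

A width-2 tree decomposition is:
Bags: B1 = {2, 3, 7}  B2 = {3, 6, 7}  B3 = {1, 3, 6}  B4 = {1, 4, 6}  B5 = {0, 1, 4}  B6 = {0, 4, 5}
Tree: B1–B2, B2–B3, B3–B4, B4–B5, B5–B6
Every bag has size at most 3, so the width is 3 − 1 = 2 and tw(G) ≤ 2. For the lower bound, G contains the cycle 2–7–6–3–2, so G is not a forest; only forests have treewidth ≤ 1, hence tw(G) ≥ 2. Combining the bounds, tw(G) = 2.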